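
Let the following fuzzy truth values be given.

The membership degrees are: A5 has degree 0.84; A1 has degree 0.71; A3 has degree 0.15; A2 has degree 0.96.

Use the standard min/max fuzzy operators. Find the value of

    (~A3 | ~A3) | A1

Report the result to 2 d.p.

~A3 = 1 − 0.15 = 0.85
~A3 = 1 − 0.15 = 0.85
~A3 | ~A3 = max(a, b) on (0.85, 0.85) = 0.85
(~A3 | ~A3) | A1 = max(a, b) on (0.85, 0.71) = 0.85

0.85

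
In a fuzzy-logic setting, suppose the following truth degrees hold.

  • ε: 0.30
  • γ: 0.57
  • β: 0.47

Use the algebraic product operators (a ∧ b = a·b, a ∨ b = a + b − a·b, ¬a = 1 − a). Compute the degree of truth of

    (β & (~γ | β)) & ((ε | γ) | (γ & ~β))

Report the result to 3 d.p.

~γ = 1 − 0.5700 = 0.4300
~γ | β = a + b − a·b on (0.4300, 0.4700) = 0.6979
β & (~γ | β) = a·b on (0.4700, 0.6979) = 0.3280
ε | γ = a + b − a·b on (0.3000, 0.5700) = 0.6990
~β = 1 − 0.4700 = 0.5300
γ & ~β = a·b on (0.5700, 0.5300) = 0.3021
(ε | γ) | (γ & ~β) = a + b − a·b on (0.6990, 0.3021) = 0.7899
(β & (~γ | β)) & ((ε | γ) | (γ & ~β)) = a·b on (0.3280, 0.7899) = 0.2591

0.259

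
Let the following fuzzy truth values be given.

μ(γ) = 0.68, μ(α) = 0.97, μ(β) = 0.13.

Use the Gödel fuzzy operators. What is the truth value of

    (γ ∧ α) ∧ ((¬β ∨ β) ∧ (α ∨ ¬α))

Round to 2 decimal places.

0.68

γ ∧ α = min(a, b) on (0.68, 0.97) = 0.68
¬β = 1 − 0.13 = 0.87
¬β ∨ β = max(a, b) on (0.87, 0.13) = 0.87
¬α = 1 − 0.97 = 0.03
α ∨ ¬α = max(a, b) on (0.97, 0.03) = 0.97
(¬β ∨ β) ∧ (α ∨ ¬α) = min(a, b) on (0.87, 0.97) = 0.87
(γ ∧ α) ∧ ((¬β ∨ β) ∧ (α ∨ ¬α)) = min(a, b) on (0.68, 0.87) = 0.68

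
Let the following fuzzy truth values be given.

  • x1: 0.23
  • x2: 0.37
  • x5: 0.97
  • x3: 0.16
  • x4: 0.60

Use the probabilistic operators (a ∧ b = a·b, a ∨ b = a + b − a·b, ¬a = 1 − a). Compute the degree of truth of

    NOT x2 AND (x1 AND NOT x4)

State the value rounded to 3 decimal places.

0.058

NOT x2 = 1 − 0.3700 = 0.6300
NOT x4 = 1 − 0.6000 = 0.4000
x1 AND NOT x4 = a·b on (0.2300, 0.4000) = 0.0920
NOT x2 AND (x1 AND NOT x4) = a·b on (0.6300, 0.0920) = 0.0580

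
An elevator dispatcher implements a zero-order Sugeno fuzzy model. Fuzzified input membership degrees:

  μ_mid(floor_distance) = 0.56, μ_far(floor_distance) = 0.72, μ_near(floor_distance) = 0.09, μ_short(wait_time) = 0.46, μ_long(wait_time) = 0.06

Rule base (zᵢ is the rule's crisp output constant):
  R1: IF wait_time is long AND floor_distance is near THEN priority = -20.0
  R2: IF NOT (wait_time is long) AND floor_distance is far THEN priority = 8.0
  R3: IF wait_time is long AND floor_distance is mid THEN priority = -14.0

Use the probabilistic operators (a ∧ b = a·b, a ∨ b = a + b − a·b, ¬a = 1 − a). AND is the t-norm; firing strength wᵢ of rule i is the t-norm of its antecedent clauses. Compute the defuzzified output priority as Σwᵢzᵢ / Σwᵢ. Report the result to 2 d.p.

6.76

R1 (z=-20.0): long=0.06, near=0.09; AND[a·b] → w = 0.0054
R2 (z=8.0): ¬long=1−0.06=0.94, far=0.72; AND[a·b] → w = 0.6768
R3 (z=-14.0): long=0.06, mid=0.56; AND[a·b] → w = 0.0336
Weighted average = (0.0054·-20.0 + 0.6768·8.0 + 0.0336·-14.0) / (0.0054 + 0.6768 + 0.0336)
  = 4.8360 / 0.7158 = 6.76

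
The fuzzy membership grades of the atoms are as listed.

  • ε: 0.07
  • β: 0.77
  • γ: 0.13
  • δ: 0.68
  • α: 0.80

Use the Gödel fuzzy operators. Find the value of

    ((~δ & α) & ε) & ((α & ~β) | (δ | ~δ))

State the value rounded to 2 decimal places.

0.07

~δ = 1 − 0.68 = 0.32
~δ & α = min(a, b) on (0.32, 0.80) = 0.32
(~δ & α) & ε = min(a, b) on (0.32, 0.07) = 0.07
~β = 1 − 0.77 = 0.23
α & ~β = min(a, b) on (0.80, 0.23) = 0.23
~δ = 1 − 0.68 = 0.32
δ | ~δ = max(a, b) on (0.68, 0.32) = 0.68
(α & ~β) | (δ | ~δ) = max(a, b) on (0.23, 0.68) = 0.68
((~δ & α) & ε) & ((α & ~β) | (δ | ~δ)) = min(a, b) on (0.07, 0.68) = 0.07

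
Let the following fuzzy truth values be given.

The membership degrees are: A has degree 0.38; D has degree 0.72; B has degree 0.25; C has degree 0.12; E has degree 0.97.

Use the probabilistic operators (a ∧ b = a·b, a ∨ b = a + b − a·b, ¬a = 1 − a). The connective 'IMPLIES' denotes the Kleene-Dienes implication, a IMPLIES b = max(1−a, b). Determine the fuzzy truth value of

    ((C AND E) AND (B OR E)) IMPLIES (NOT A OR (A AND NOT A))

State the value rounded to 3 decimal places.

C AND E = a·b on (0.1200, 0.9700) = 0.1164
B OR E = a + b − a·b on (0.2500, 0.9700) = 0.9775
(C AND E) AND (B OR E) = a·b on (0.1164, 0.9775) = 0.1138
NOT A = 1 − 0.3800 = 0.6200
NOT A = 1 − 0.3800 = 0.6200
A AND NOT A = a·b on (0.3800, 0.6200) = 0.2356
NOT A OR (A AND NOT A) = a + b − a·b on (0.6200, 0.2356) = 0.7095
((C AND E) AND (B OR E)) IMPLIES (NOT A OR (A AND NOT A))  [Kleene-Dienes: max(1−a, b)] with a=0.1138, b=0.7095 → 0.8862

0.886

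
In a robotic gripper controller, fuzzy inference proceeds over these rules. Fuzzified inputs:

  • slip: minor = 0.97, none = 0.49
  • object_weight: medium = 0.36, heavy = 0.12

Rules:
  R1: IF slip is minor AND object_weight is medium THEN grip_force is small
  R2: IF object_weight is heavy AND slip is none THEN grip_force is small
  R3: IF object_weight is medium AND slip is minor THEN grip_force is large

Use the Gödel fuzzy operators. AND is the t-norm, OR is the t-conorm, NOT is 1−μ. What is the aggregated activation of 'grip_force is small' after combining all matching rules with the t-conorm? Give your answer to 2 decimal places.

0.36

R1: minor=0.97, medium=0.36; AND[min(a, b)] → w = 0.36
R2: heavy=0.12, none=0.49; AND[min(a, b)] → w = 0.12
R3: medium=0.36, minor=0.97; AND[min(a, b)] → w = 0.36
Rules with consequent 'small': {R1, R2} → strengths 0.36, 0.12
Aggregate via t-conorm [max(a, b)]: 0.36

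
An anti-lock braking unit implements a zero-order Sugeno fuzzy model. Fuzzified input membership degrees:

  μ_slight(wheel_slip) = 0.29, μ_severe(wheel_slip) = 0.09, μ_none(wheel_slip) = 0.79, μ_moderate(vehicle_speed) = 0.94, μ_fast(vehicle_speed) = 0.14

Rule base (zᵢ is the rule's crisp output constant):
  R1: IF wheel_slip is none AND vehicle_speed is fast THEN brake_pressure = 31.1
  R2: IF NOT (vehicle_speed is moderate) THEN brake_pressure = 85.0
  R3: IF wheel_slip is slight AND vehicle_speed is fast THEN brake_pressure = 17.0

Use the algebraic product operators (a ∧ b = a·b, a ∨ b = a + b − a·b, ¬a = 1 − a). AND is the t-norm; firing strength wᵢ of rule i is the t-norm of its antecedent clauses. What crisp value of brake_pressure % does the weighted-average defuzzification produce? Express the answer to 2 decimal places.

R1 (z=31.1): none=0.79, fast=0.14; AND[a·b] → w = 0.1106
R2 (z=85.0): ¬moderate=1−0.94=0.06 → w = 0.0600
R3 (z=17.0): slight=0.29, fast=0.14; AND[a·b] → w = 0.0406
Weighted average = (0.1106·31.1 + 0.0600·85.0 + 0.0406·17.0) / (0.1106 + 0.0600 + 0.0406)
  = 9.2299 / 0.2112 = 43.70

43.70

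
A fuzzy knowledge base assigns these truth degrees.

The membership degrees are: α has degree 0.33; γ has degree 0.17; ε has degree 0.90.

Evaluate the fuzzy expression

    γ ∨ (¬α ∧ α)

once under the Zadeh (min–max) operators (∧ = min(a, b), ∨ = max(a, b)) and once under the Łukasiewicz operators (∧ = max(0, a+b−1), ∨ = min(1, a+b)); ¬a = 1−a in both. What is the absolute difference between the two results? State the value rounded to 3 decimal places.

0.160

Under Zadeh (min–max):
  ¬α = 1 − 0.33 = 0.67
  ¬α ∧ α = min(a, b) on (0.67, 0.33) = 0.33
  γ ∨ (¬α ∧ α) = max(a, b) on (0.17, 0.33) = 0.33
  → value = 0.3300
Under Łukasiewicz:
  ¬α = 1 − 0.33 = 0.67
  ¬α ∧ α = max(0, a+b−1) on (0.67, 0.33) = 0.00
  γ ∨ (¬α ∧ α) = min(1, a+b) on (0.17, 0.00) = 0.17
  → value = 0.1700
|0.3300 − 0.1700| = 0.160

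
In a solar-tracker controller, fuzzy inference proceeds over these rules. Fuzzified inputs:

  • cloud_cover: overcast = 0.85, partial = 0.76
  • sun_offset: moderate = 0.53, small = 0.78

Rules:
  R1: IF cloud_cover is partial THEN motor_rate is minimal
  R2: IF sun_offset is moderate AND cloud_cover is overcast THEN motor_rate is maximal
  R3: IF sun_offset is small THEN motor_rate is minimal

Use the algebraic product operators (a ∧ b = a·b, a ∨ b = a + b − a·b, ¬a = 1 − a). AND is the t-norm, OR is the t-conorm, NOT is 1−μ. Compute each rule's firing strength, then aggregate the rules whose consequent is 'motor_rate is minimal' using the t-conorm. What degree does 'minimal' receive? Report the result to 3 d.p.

R1: partial=0.76 → w = 0.7600
R2: moderate=0.53, overcast=0.85; AND[a·b] → w = 0.4505
R3: small=0.78 → w = 0.7800
Rules with consequent 'minimal': {R1, R3} → strengths 0.7600, 0.7800
Aggregate via t-conorm [a + b − a·b]: 0.9472

0.947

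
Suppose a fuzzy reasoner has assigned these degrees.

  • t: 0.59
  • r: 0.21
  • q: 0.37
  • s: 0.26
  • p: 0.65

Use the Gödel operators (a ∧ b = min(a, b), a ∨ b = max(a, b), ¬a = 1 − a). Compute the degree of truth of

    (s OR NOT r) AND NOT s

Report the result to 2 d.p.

0.74

NOT r = 1 − 0.21 = 0.79
s OR NOT r = max(a, b) on (0.26, 0.79) = 0.79
NOT s = 1 − 0.26 = 0.74
(s OR NOT r) AND NOT s = min(a, b) on (0.79, 0.74) = 0.74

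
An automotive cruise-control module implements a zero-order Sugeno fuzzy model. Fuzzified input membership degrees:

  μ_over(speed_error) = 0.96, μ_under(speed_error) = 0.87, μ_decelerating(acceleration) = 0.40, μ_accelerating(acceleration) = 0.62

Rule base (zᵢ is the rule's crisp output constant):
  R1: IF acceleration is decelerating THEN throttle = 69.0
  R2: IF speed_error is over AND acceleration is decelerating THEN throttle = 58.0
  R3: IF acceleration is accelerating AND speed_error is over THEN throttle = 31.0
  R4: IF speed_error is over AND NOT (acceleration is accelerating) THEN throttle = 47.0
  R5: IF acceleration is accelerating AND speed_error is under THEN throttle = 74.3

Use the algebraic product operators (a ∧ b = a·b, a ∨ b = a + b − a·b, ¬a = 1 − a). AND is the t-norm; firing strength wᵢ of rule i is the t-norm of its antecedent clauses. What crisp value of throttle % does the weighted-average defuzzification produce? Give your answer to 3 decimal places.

54.982

R1 (z=69.0): decelerating=0.40 → w = 0.4000
R2 (z=58.0): over=0.96, decelerating=0.40; AND[a·b] → w = 0.3840
R3 (z=31.0): accelerating=0.62, over=0.96; AND[a·b] → w = 0.5952
R4 (z=47.0): over=0.96, ¬accelerating=1−0.62=0.38; AND[a·b] → w = 0.3648
R5 (z=74.3): accelerating=0.62, under=0.87; AND[a·b] → w = 0.5394
Weighted average = (0.4000·69.0 + 0.3840·58.0 + 0.5952·31.0 + 0.3648·47.0 + 0.5394·74.3) / (0.4000 + 0.3840 + 0.5952 + 0.3648 + 0.5394)
  = 125.5462 / 2.2834 = 54.982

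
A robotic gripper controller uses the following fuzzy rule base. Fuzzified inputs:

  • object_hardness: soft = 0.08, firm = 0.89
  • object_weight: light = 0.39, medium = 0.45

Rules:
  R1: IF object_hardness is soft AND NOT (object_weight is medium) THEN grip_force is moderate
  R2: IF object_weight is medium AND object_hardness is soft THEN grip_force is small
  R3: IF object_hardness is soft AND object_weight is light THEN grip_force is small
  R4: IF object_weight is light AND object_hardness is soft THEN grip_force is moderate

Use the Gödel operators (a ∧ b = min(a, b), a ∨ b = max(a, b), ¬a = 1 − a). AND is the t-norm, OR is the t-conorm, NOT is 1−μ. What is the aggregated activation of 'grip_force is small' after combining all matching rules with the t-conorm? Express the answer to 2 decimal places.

0.08

R1: soft=0.08, ¬medium=1−0.45=0.55; AND[min(a, b)] → w = 0.08
R2: medium=0.45, soft=0.08; AND[min(a, b)] → w = 0.08
R3: soft=0.08, light=0.39; AND[min(a, b)] → w = 0.08
R4: light=0.39, soft=0.08; AND[min(a, b)] → w = 0.08
Rules with consequent 'small': {R2, R3} → strengths 0.08, 0.08
Aggregate via t-conorm [max(a, b)]: 0.08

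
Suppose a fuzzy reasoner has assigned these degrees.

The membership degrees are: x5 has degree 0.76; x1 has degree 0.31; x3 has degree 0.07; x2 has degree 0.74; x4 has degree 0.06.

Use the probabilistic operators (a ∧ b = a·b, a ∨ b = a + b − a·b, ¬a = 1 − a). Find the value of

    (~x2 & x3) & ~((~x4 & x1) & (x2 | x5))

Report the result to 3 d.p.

0.013

~x2 = 1 − 0.7400 = 0.2600
~x2 & x3 = a·b on (0.2600, 0.0700) = 0.0182
~x4 = 1 − 0.0600 = 0.9400
~x4 & x1 = a·b on (0.9400, 0.3100) = 0.2914
x2 | x5 = a + b − a·b on (0.7400, 0.7600) = 0.9376
(~x4 & x1) & (x2 | x5) = a·b on (0.2914, 0.9376) = 0.2732
~((~x4 & x1) & (x2 | x5)) = 1 − 0.2732 = 0.7268
(~x2 & x3) & ~((~x4 & x1) & (x2 | x5)) = a·b on (0.0182, 0.7268) = 0.0132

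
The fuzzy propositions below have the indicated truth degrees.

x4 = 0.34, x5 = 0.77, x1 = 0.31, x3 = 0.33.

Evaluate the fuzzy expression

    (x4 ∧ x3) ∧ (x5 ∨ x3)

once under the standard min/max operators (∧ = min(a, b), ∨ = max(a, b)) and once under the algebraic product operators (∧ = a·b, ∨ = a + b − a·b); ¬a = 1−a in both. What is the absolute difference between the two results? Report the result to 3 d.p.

Under standard min/max:
  x4 ∧ x3 = min(a, b) on (0.34, 0.33) = 0.33
  x5 ∨ x3 = max(a, b) on (0.77, 0.33) = 0.77
  (x4 ∧ x3) ∧ (x5 ∨ x3) = min(a, b) on (0.33, 0.77) = 0.33
  → value = 0.3300
Under algebraic product:
  x4 ∧ x3 = a·b on (0.3400, 0.3300) = 0.1122
  x5 ∨ x3 = a + b − a·b on (0.7700, 0.3300) = 0.8459
  (x4 ∧ x3) ∧ (x5 ∨ x3) = a·b on (0.1122, 0.8459) = 0.0949
  → value = 0.0949
|0.3300 − 0.0949| = 0.235

0.235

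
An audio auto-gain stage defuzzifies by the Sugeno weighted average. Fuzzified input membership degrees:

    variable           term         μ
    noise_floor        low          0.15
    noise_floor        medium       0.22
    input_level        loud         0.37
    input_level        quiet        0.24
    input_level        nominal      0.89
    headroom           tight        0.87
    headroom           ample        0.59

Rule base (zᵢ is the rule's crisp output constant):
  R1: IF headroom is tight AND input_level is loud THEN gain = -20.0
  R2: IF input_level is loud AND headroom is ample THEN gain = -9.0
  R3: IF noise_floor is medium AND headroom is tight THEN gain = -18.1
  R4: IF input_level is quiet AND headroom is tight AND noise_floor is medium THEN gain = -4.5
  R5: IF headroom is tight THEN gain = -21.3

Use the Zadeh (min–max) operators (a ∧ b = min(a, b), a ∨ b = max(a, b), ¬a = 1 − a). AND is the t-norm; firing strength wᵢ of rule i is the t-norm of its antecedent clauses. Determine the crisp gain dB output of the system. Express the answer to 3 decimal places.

R1 (z=-20.0): tight=0.87, loud=0.37; AND[min(a, b)] → w = 0.37
R2 (z=-9.0): loud=0.37, ample=0.59; AND[min(a, b)] → w = 0.37
R3 (z=-18.1): medium=0.22, tight=0.87; AND[min(a, b)] → w = 0.22
R4 (z=-4.5): quiet=0.24, tight=0.87, medium=0.22; AND[min(a, b)] → w = 0.22
R5 (z=-21.3): tight=0.87 → w = 0.87
Weighted average = (0.37·-20.0 + 0.37·-9.0 + 0.22·-18.1 + 0.22·-4.5 + 0.87·-21.3) / (0.37 + 0.37 + 0.22 + 0.22 + 0.87)
  = -34.2330 / 2.0500 = -16.699

-16.699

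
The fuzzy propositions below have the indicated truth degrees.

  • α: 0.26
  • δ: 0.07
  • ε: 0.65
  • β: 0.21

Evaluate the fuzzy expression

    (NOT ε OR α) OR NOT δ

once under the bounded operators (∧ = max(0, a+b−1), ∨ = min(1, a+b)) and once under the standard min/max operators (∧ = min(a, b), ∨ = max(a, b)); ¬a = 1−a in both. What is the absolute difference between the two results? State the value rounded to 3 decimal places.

Under bounded:
  NOT ε = 1 − 0.65 = 0.35
  NOT ε OR α = min(1, a+b) on (0.35, 0.26) = 0.61
  NOT δ = 1 − 0.07 = 0.93
  (NOT ε OR α) OR NOT δ = min(1, a+b) on (0.61, 0.93) = 1.00
  → value = 1.0000
Under standard min/max:
  NOT ε = 1 − 0.65 = 0.35
  NOT ε OR α = max(a, b) on (0.35, 0.26) = 0.35
  NOT δ = 1 − 0.07 = 0.93
  (NOT ε OR α) OR NOT δ = max(a, b) on (0.35, 0.93) = 0.93
  → value = 0.9300
|1.0000 − 0.9300| = 0.070

0.070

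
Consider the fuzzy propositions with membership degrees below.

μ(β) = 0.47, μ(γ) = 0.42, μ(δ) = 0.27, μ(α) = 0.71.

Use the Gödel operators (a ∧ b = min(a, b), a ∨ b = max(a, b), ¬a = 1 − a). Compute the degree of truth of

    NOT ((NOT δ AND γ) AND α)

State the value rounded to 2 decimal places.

NOT δ = 1 − 0.27 = 0.73
NOT δ AND γ = min(a, b) on (0.73, 0.42) = 0.42
(NOT δ AND γ) AND α = min(a, b) on (0.42, 0.71) = 0.42
NOT ((NOT δ AND γ) AND α) = 1 − 0.42 = 0.58

0.58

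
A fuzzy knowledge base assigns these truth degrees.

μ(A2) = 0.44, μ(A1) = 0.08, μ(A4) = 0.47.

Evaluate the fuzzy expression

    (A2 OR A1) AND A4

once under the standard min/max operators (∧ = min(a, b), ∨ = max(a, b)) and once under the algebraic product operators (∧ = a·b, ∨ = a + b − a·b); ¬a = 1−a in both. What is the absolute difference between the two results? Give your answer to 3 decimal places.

Under standard min/max:
  A2 OR A1 = max(a, b) on (0.44, 0.08) = 0.44
  (A2 OR A1) AND A4 = min(a, b) on (0.44, 0.47) = 0.44
  → value = 0.4400
Under algebraic product:
  A2 OR A1 = a + b − a·b on (0.4400, 0.0800) = 0.4848
  (A2 OR A1) AND A4 = a·b on (0.4848, 0.4700) = 0.2279
  → value = 0.2279
|0.4400 − 0.2279| = 0.212

0.212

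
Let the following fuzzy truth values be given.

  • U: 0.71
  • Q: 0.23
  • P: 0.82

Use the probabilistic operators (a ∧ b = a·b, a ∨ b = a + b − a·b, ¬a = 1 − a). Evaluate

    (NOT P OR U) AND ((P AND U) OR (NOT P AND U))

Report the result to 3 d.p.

0.484

NOT P = 1 − 0.8200 = 0.1800
NOT P OR U = a + b − a·b on (0.1800, 0.7100) = 0.7622
P AND U = a·b on (0.8200, 0.7100) = 0.5822
NOT P = 1 − 0.8200 = 0.1800
NOT P AND U = a·b on (0.1800, 0.7100) = 0.1278
(P AND U) OR (NOT P AND U) = a + b − a·b on (0.5822, 0.1278) = 0.6356
(NOT P OR U) AND ((P AND U) OR (NOT P AND U)) = a·b on (0.7622, 0.6356) = 0.4845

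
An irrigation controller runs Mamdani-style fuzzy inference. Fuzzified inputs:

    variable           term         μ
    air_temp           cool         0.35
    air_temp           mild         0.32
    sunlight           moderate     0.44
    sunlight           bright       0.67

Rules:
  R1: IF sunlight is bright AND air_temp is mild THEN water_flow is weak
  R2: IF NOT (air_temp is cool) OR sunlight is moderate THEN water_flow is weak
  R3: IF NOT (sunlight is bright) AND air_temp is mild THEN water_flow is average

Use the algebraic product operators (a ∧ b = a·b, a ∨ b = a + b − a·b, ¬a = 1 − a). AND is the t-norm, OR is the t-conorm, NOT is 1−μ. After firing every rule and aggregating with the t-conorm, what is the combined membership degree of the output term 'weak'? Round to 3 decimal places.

0.846

R1: bright=0.67, mild=0.32; AND[a·b] → w = 0.2144
R2: ¬cool=1−0.35=0.65, moderate=0.44; OR[a + b − a·b] → w = 0.8040
R3: ¬bright=1−0.67=0.33, mild=0.32; AND[a·b] → w = 0.1056
Rules with consequent 'weak': {R1, R2} → strengths 0.2144, 0.8040
Aggregate via t-conorm [a + b − a·b]: 0.8460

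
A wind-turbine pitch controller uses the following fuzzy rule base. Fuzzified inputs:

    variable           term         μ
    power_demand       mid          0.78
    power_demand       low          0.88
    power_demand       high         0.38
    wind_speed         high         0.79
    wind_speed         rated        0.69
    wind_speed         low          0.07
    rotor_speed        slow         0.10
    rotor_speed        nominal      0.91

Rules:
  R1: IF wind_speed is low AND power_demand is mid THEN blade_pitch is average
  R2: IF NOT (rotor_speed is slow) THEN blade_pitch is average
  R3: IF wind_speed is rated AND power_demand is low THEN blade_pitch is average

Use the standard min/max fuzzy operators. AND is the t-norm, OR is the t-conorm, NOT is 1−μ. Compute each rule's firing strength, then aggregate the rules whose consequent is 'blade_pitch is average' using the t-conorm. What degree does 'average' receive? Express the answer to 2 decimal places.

0.90

R1: low=0.07, mid=0.78; AND[min(a, b)] → w = 0.07
R2: ¬slow=1−0.10=0.90 → w = 0.90
R3: rated=0.69, low=0.88; AND[min(a, b)] → w = 0.69
Rules with consequent 'average': {R1, R2, R3} → strengths 0.07, 0.90, 0.69
Aggregate via t-conorm [max(a, b)]: 0.90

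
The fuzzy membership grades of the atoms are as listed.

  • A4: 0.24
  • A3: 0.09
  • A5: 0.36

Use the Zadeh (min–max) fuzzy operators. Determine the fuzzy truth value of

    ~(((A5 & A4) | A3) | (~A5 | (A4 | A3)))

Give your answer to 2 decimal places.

0.36

A5 & A4 = min(a, b) on (0.36, 0.24) = 0.24
(A5 & A4) | A3 = max(a, b) on (0.24, 0.09) = 0.24
~A5 = 1 − 0.36 = 0.64
A4 | A3 = max(a, b) on (0.24, 0.09) = 0.24
~A5 | (A4 | A3) = max(a, b) on (0.64, 0.24) = 0.64
((A5 & A4) | A3) | (~A5 | (A4 | A3)) = max(a, b) on (0.24, 0.64) = 0.64
~(((A5 & A4) | A3) | (~A5 | (A4 | A3))) = 1 − 0.64 = 0.36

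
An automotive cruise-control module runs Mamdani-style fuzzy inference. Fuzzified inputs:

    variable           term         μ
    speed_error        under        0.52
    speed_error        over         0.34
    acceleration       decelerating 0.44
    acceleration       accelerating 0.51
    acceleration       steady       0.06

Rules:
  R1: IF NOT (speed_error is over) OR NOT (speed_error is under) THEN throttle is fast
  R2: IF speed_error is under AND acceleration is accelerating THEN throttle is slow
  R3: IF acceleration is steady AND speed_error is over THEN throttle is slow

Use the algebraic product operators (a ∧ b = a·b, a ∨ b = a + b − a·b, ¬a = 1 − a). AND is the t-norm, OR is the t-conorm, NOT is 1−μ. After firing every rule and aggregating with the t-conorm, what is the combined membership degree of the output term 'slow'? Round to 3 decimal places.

R1: ¬over=1−0.34=0.66, ¬under=1−0.52=0.48; OR[a + b − a·b] → w = 0.8232
R2: under=0.52, accelerating=0.51; AND[a·b] → w = 0.2652
R3: steady=0.06, over=0.34; AND[a·b] → w = 0.0204
Rules with consequent 'slow': {R2, R3} → strengths 0.2652, 0.0204
Aggregate via t-conorm [a + b − a·b]: 0.2802

0.280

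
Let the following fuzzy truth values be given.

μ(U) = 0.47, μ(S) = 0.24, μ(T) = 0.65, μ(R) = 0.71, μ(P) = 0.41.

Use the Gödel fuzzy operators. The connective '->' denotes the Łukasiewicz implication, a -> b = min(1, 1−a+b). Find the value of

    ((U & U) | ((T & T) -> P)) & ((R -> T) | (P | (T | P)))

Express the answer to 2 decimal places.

0.76

U & U = min(a, b) on (0.47, 0.47) = 0.47
T & T = min(a, b) on (0.65, 0.65) = 0.65
(T & T) -> P  [Łukasiewicz: min(1, 1−a+b)] with a=0.65, b=0.41 → 0.76
(U & U) | ((T & T) -> P) = max(a, b) on (0.47, 0.76) = 0.76
R -> T  [Łukasiewicz: min(1, 1−a+b)] with a=0.71, b=0.65 → 0.94
T | P = max(a, b) on (0.65, 0.41) = 0.65
P | (T | P) = max(a, b) on (0.41, 0.65) = 0.65
(R -> T) | (P | (T | P)) = max(a, b) on (0.94, 0.65) = 0.94
((U & U) | ((T & T) -> P)) & ((R -> T) | (P | (T | P))) = min(a, b) on (0.76, 0.94) = 0.76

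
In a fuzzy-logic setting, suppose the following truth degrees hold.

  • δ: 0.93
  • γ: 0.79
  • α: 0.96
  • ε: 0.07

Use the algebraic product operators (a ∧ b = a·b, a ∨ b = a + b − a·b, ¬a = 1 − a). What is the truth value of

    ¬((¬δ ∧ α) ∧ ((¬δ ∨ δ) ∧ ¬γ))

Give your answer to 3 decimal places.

0.987

¬δ = 1 − 0.9300 = 0.0700
¬δ ∧ α = a·b on (0.0700, 0.9600) = 0.0672
¬δ = 1 − 0.9300 = 0.0700
¬δ ∨ δ = a + b − a·b on (0.0700, 0.9300) = 0.9349
¬γ = 1 − 0.7900 = 0.2100
(¬δ ∨ δ) ∧ ¬γ = a·b on (0.9349, 0.2100) = 0.1963
(¬δ ∧ α) ∧ ((¬δ ∨ δ) ∧ ¬γ) = a·b on (0.0672, 0.1963) = 0.0132
¬((¬δ ∧ α) ∧ ((¬δ ∨ δ) ∧ ¬γ)) = 1 − 0.0132 = 0.9868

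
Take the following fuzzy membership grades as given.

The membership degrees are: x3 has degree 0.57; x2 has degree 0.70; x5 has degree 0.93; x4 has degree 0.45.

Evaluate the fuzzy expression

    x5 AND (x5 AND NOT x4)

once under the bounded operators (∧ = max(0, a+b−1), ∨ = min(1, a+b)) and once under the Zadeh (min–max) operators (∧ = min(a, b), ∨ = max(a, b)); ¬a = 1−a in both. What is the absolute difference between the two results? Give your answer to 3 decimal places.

Under bounded:
  NOT x4 = 1 − 0.45 = 0.55
  x5 AND NOT x4 = max(0, a+b−1) on (0.93, 0.55) = 0.48
  x5 AND (x5 AND NOT x4) = max(0, a+b−1) on (0.93, 0.48) = 0.41
  → value = 0.4100
Under Zadeh (min–max):
  NOT x4 = 1 − 0.45 = 0.55
  x5 AND NOT x4 = min(a, b) on (0.93, 0.55) = 0.55
  x5 AND (x5 AND NOT x4) = min(a, b) on (0.93, 0.55) = 0.55
  → value = 0.5500
|0.4100 − 0.5500| = 0.140

0.140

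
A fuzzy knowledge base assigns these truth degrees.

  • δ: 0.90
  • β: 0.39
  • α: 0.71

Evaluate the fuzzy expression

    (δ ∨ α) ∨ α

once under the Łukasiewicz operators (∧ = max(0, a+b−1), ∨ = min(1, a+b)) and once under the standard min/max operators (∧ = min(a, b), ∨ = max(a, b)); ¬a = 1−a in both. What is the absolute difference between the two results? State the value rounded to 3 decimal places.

0.100

Under Łukasiewicz:
  δ ∨ α = min(1, a+b) on (0.90, 0.71) = 1.00
  (δ ∨ α) ∨ α = min(1, a+b) on (1.00, 0.71) = 1.00
  → value = 1.0000
Under standard min/max:
  δ ∨ α = max(a, b) on (0.90, 0.71) = 0.90
  (δ ∨ α) ∨ α = max(a, b) on (0.90, 0.71) = 0.90
  → value = 0.9000
|1.0000 − 0.9000| = 0.100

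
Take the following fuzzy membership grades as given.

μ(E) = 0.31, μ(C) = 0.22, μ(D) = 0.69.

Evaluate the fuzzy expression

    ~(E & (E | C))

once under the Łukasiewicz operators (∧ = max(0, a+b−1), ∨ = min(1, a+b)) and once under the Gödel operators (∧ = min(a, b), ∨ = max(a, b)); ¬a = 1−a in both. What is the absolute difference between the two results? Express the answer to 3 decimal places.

Under Łukasiewicz:
  E | C = min(1, a+b) on (0.31, 0.22) = 0.53
  E & (E | C) = max(0, a+b−1) on (0.31, 0.53) = 0.00
  ~(E & (E | C)) = 1 − 0.00 = 1.00
  → value = 1.0000
Under Gödel:
  E | C = max(a, b) on (0.31, 0.22) = 0.31
  E & (E | C) = min(a, b) on (0.31, 0.31) = 0.31
  ~(E & (E | C)) = 1 − 0.31 = 0.69
  → value = 0.6900
|1.0000 − 0.6900| = 0.310

0.310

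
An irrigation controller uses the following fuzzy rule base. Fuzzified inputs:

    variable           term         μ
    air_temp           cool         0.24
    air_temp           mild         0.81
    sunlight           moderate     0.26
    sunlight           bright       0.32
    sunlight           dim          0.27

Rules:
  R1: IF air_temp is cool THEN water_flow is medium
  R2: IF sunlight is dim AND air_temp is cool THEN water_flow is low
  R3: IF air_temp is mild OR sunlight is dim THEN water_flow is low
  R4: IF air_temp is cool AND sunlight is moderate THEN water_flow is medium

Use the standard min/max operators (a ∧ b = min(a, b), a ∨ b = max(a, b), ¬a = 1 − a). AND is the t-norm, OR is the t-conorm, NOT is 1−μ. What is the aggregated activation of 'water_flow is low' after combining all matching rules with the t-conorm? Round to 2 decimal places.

0.81

R1: cool=0.24 → w = 0.24
R2: dim=0.27, cool=0.24; AND[min(a, b)] → w = 0.24
R3: mild=0.81, dim=0.27; OR[max(a, b)] → w = 0.81
R4: cool=0.24, moderate=0.26; AND[min(a, b)] → w = 0.24
Rules with consequent 'low': {R2, R3} → strengths 0.24, 0.81
Aggregate via t-conorm [max(a, b)]: 0.81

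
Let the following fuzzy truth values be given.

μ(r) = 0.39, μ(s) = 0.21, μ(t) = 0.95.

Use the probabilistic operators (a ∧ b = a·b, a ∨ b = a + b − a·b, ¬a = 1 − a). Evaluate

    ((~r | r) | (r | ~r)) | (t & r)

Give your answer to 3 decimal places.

0.964

~r = 1 − 0.3900 = 0.6100
~r | r = a + b − a·b on (0.6100, 0.3900) = 0.7621
~r = 1 − 0.3900 = 0.6100
r | ~r = a + b − a·b on (0.3900, 0.6100) = 0.7621
(~r | r) | (r | ~r) = a + b − a·b on (0.7621, 0.7621) = 0.9434
t & r = a·b on (0.9500, 0.3900) = 0.3705
((~r | r) | (r | ~r)) | (t & r) = a + b − a·b on (0.9434, 0.3705) = 0.9644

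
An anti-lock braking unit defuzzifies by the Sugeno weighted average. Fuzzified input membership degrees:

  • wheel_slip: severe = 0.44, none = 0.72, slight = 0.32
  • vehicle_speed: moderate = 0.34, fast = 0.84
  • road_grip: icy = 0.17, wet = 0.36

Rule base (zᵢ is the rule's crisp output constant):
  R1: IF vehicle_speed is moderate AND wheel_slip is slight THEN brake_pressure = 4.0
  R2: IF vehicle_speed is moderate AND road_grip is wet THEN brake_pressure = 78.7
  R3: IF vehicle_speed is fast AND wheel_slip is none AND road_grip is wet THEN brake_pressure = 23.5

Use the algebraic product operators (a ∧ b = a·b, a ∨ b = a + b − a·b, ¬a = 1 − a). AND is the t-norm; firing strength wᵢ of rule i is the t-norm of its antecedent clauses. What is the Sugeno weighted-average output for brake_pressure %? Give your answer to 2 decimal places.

33.82

R1 (z=4.0): moderate=0.34, slight=0.32; AND[a·b] → w = 0.1088
R2 (z=78.7): moderate=0.34, wet=0.36; AND[a·b] → w = 0.1224
R3 (z=23.5): fast=0.84, none=0.72, wet=0.36; AND[a·b] → w = 0.2177
Weighted average = (0.1088·4.0 + 0.1224·78.7 + 0.2177·23.5) / (0.1088 + 0.1224 + 0.2177)
  = 15.1847 / 0.4489 = 33.82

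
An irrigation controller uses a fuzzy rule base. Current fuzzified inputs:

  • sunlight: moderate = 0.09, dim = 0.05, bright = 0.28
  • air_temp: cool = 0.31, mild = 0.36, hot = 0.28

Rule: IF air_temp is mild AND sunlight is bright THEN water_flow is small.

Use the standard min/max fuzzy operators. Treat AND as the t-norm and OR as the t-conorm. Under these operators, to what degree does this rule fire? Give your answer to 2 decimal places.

firing strength: mild=0.36, bright=0.28; AND[min(a, b)] → w = 0.28

0.28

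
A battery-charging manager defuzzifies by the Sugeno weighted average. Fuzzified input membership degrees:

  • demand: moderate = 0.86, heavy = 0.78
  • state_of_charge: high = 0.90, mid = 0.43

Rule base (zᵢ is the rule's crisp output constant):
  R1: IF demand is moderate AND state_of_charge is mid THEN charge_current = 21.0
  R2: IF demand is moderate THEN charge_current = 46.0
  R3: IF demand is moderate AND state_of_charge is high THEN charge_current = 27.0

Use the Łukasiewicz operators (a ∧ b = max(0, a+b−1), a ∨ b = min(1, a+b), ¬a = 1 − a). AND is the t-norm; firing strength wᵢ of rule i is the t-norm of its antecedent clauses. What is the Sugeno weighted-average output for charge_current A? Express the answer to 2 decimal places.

R1 (z=21.0): moderate=0.86, mid=0.43; AND[max(0, a+b−1)] → w = 0.29
R2 (z=46.0): moderate=0.86 → w = 0.86
R3 (z=27.0): moderate=0.86, high=0.90; AND[max(0, a+b−1)] → w = 0.76
Weighted average = (0.29·21.0 + 0.86·46.0 + 0.76·27.0) / (0.29 + 0.86 + 0.76)
  = 66.1700 / 1.9100 = 34.64

34.64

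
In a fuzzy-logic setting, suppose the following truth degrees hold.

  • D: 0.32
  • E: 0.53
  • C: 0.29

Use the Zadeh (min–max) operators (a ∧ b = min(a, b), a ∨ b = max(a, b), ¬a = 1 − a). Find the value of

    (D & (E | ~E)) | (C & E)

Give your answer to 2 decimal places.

~E = 1 − 0.53 = 0.47
E | ~E = max(a, b) on (0.53, 0.47) = 0.53
D & (E | ~E) = min(a, b) on (0.32, 0.53) = 0.32
C & E = min(a, b) on (0.29, 0.53) = 0.29
(D & (E | ~E)) | (C & E) = max(a, b) on (0.32, 0.29) = 0.32

0.32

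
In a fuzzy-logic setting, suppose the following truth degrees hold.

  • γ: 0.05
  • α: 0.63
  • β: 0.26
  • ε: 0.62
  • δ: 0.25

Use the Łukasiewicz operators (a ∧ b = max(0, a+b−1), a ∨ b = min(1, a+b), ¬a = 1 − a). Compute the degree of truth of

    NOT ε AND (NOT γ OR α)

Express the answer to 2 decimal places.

NOT ε = 1 − 0.62 = 0.38
NOT γ = 1 − 0.05 = 0.95
NOT γ OR α = min(1, a+b) on (0.95, 0.63) = 1.00
NOT ε AND (NOT γ OR α) = max(0, a+b−1) on (0.38, 1.00) = 0.38

0.38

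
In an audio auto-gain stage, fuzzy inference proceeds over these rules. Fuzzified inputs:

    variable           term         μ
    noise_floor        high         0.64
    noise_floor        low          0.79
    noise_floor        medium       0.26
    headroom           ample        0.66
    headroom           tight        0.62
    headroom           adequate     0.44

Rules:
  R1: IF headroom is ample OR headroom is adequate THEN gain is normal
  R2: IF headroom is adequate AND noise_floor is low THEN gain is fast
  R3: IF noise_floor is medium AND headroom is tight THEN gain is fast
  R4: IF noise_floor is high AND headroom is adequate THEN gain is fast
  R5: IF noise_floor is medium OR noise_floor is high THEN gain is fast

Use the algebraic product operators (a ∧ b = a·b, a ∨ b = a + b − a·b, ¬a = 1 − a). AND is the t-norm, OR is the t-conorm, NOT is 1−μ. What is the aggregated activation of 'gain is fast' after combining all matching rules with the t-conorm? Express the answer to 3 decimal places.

0.895

R1: ample=0.66, adequate=0.44; OR[a + b − a·b] → w = 0.8096
R2: adequate=0.44, low=0.79; AND[a·b] → w = 0.3476
R3: medium=0.26, tight=0.62; AND[a·b] → w = 0.1612
R4: high=0.64, adequate=0.44; AND[a·b] → w = 0.2816
R5: medium=0.26, high=0.64; OR[a + b − a·b] → w = 0.7336
Rules with consequent 'fast': {R2, R3, R4, R5} → strengths 0.3476, 0.1612, 0.2816, 0.7336
Aggregate via t-conorm [a + b − a·b]: 0.8953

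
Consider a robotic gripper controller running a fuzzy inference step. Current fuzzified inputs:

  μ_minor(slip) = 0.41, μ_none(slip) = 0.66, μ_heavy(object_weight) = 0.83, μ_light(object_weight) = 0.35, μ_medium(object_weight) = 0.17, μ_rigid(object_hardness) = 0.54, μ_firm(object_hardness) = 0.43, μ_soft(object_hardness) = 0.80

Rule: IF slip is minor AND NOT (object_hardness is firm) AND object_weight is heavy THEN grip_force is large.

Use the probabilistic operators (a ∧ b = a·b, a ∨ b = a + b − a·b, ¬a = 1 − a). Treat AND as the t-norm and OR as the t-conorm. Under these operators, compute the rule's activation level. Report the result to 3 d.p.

0.194

firing strength: minor=0.41, ¬firm=1−0.43=0.57, heavy=0.83; AND[a·b] → w = 0.1940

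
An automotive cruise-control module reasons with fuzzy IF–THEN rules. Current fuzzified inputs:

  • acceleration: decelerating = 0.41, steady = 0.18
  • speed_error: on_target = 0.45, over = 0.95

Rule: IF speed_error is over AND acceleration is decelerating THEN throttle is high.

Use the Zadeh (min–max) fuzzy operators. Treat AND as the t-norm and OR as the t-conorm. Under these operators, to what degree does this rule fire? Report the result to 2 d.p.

firing strength: over=0.95, decelerating=0.41; AND[min(a, b)] → w = 0.41

0.41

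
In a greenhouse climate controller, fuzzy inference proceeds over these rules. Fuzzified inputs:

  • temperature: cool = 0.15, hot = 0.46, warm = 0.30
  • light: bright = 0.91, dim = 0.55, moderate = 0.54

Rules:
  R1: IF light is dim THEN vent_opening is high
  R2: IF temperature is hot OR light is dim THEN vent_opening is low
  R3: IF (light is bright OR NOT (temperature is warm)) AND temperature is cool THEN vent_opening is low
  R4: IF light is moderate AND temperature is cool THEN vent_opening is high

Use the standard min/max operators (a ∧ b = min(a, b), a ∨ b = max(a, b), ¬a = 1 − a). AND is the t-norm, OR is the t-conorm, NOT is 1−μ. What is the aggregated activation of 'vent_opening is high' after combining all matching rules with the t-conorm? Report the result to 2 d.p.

0.55

R1: dim=0.55 → w = 0.55
R2: hot=0.46, dim=0.55; OR[max(a, b)] → w = 0.55
R3: (bright=0.91 OR ¬warm=1−0.30=0.70) = 0.91; AND[min(a, b)] with cool=0.15 → w = 0.15
R4: moderate=0.54, cool=0.15; AND[min(a, b)] → w = 0.15
Rules with consequent 'high': {R1, R4} → strengths 0.55, 0.15
Aggregate via t-conorm [max(a, b)]: 0.55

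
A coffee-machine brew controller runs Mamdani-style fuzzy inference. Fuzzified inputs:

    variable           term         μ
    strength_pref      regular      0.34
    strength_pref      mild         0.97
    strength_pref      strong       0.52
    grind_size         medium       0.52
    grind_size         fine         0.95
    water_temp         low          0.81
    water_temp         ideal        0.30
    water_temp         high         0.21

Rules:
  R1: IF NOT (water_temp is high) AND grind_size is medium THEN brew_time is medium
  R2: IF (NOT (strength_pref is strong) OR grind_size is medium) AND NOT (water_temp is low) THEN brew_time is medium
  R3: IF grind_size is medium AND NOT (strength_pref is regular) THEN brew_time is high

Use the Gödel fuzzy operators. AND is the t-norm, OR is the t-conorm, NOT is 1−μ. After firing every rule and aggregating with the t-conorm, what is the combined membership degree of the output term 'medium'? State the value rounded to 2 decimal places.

R1: ¬high=1−0.21=0.79, medium=0.52; AND[min(a, b)] → w = 0.52
R2: (¬strong=1−0.52=0.48 OR medium=0.52) = 0.52; AND[min(a, b)] with ¬low=1−0.81=0.19 → w = 0.19
R3: medium=0.52, ¬regular=1−0.34=0.66; AND[min(a, b)] → w = 0.52
Rules with consequent 'medium': {R1, R2} → strengths 0.52, 0.19
Aggregate via t-conorm [max(a, b)]: 0.52

0.52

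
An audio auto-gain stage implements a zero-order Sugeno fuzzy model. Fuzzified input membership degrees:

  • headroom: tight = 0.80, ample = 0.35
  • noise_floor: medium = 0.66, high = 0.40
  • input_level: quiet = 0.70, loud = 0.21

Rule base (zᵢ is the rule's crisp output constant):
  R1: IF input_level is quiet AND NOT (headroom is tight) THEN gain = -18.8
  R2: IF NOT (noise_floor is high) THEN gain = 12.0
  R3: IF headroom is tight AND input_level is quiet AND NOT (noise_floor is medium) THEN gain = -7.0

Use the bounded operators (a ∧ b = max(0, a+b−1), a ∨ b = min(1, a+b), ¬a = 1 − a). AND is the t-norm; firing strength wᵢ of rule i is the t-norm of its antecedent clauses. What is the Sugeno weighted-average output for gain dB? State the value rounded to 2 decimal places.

12.00

R1 (z=-18.8): quiet=0.70, ¬tight=1−0.80=0.20; AND[max(0, a+b−1)] → w = 0.00
R2 (z=12.0): ¬high=1−0.40=0.60 → w = 0.60
R3 (z=-7.0): tight=0.80, quiet=0.70, ¬medium=1−0.66=0.34; AND[max(0, a+b−1)] → w = 0.00
Weighted average = (0.00·-18.8 + 0.60·12.0 + 0.00·-7.0) / (0.00 + 0.60 + 0.00)
  = 7.2000 / 0.6000 = 12.00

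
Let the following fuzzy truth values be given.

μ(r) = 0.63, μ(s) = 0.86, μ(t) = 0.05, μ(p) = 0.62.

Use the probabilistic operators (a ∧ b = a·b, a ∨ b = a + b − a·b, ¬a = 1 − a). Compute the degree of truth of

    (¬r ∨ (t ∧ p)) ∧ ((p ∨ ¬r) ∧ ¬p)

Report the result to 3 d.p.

0.113

¬r = 1 − 0.6300 = 0.3700
t ∧ p = a·b on (0.0500, 0.6200) = 0.0310
¬r ∨ (t ∧ p) = a + b − a·b on (0.3700, 0.0310) = 0.3895
¬r = 1 − 0.6300 = 0.3700
p ∨ ¬r = a + b − a·b on (0.6200, 0.3700) = 0.7606
¬p = 1 − 0.6200 = 0.3800
(p ∨ ¬r) ∧ ¬p = a·b on (0.7606, 0.3800) = 0.2890
(¬r ∨ (t ∧ p)) ∧ ((p ∨ ¬r) ∧ ¬p) = a·b on (0.3895, 0.2890) = 0.1126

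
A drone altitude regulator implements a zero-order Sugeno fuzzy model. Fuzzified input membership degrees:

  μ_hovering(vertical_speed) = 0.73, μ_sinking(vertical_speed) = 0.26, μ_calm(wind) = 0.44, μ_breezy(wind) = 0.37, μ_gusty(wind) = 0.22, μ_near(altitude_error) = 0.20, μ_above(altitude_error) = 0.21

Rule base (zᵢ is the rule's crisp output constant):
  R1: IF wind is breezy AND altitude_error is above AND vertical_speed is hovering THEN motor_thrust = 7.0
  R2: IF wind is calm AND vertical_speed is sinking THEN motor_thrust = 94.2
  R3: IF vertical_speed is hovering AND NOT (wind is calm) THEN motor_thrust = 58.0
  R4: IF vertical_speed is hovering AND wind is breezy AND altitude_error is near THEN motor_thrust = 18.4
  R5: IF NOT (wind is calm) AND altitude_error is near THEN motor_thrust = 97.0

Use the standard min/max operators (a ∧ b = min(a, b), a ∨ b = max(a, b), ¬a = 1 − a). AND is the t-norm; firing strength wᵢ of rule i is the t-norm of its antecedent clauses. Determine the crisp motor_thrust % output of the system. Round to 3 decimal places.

R1 (z=7.0): breezy=0.37, above=0.21, hovering=0.73; AND[min(a, b)] → w = 0.21
R2 (z=94.2): calm=0.44, sinking=0.26; AND[min(a, b)] → w = 0.26
R3 (z=58.0): hovering=0.73, ¬calm=1−0.44=0.56; AND[min(a, b)] → w = 0.56
R4 (z=18.4): hovering=0.73, breezy=0.37, near=0.20; AND[min(a, b)] → w = 0.20
R5 (z=97.0): ¬calm=1−0.44=0.56, near=0.20; AND[min(a, b)] → w = 0.20
Weighted average = (0.21·7.0 + 0.26·94.2 + 0.56·58.0 + 0.20·18.4 + 0.20·97.0) / (0.21 + 0.26 + 0.56 + 0.20 + 0.20)
  = 81.5220 / 1.4300 = 57.008

57.008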